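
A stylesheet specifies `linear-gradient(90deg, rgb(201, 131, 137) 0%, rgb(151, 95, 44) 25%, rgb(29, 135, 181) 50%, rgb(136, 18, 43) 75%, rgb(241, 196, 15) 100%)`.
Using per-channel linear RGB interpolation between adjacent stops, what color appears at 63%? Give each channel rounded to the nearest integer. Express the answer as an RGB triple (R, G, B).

(85, 74, 109)

63% lies between the 50% and 75% stops, so the local fraction is t = (63 − 50)/(75 − 50) = 13/25 ≈ 0.52.
R = 29 + 0.52 × (136 − 29) = 84.64 → 85
G = 135 + 0.52 × (18 − 135) = 74.16 → 74
B = 181 + 0.52 × (43 − 181) = 109.24 → 109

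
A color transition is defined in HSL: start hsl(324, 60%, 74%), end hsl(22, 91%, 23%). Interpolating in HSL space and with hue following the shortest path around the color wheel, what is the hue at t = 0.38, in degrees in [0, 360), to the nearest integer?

346

Hue: 22 − 324 = -302°, but |-302| > 180 so the shorter arc goes the other way: Δh = -302 + 360 = 58°.
H = 324 + 0.38 × (58) = 346.04 → 346°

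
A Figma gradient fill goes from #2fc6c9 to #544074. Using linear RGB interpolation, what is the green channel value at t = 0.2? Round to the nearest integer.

G₁ = 198 (from #2fc6c9), G₂ = 64 (from #544074).
G = 198 + 0.2 × (64 − 198) = 171.2 → 171

171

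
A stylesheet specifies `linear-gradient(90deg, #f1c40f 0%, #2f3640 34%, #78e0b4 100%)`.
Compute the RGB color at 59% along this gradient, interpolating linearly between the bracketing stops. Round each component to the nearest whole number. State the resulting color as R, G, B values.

(75, 118, 108)

59% lies between the 34% and 100% stops, so the local fraction is t = (59 − 34)/(100 − 34) = 25/66 ≈ 0.3788.
#2f3640 → (47, 54, 64); #78e0b4 → (120, 224, 180).
R = 47 + 0.3788 × (120 − 47) = 74.652 → 75
G = 54 + 0.3788 × (224 − 54) = 118.396 → 118
B = 64 + 0.3788 × (180 − 64) = 107.941 → 108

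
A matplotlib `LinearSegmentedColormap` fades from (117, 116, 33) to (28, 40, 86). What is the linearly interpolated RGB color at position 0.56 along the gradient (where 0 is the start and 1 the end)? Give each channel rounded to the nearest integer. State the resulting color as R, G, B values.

(67, 73, 63)

R = 117 + 0.56 × (28 − 117) = 117 + 0.56 × -89 = 67.16 → 67
G = 116 + 0.56 × (40 − 116) = 116 + 0.56 × -76 = 73.44 → 73
B = 33 + 0.56 × (86 − 33) = 33 + 0.56 × 53 = 62.68 → 63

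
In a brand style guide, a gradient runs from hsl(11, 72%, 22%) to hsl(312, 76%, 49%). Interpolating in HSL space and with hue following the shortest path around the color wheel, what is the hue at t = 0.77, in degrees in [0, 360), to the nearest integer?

326

Hue: 312 − 11 = 301°, but |301| > 180 so the shorter arc goes the other way: Δh = 301 − 360 = -59°.
H = 11 + 0.77 × (-59) = -34.43 → -34 → -34 mod 360 = 326°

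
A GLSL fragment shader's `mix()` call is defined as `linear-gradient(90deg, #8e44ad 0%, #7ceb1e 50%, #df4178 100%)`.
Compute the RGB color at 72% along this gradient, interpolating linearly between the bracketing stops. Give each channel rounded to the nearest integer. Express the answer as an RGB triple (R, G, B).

(168, 160, 70)

72% lies between the 50% and 100% stops, so the local fraction is t = (72 − 50)/(100 − 50) = 22/50 ≈ 0.44.
#7ceb1e → (124, 235, 30); #df4178 → (223, 65, 120).
R = 124 + 0.44 × (223 − 124) = 167.56 → 168
G = 235 + 0.44 × (65 − 235) = 160.2 → 160
B = 30 + 0.44 × (120 − 30) = 69.6 → 70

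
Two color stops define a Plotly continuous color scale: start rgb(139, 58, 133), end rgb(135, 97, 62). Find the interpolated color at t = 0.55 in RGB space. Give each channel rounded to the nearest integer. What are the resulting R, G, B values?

R = 139 + 0.55 × (135 − 139) = 139 + 0.55 × -4 = 136.8 → 137
G = 58 + 0.55 × (97 − 58) = 58 + 0.55 × 39 = 79.45 → 79
B = 133 + 0.55 × (62 − 133) = 133 + 0.55 × -71 = 93.95 → 94

(137, 79, 94)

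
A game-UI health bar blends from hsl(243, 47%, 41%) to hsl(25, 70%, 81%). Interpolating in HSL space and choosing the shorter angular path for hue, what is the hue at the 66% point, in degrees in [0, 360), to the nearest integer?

Hue: 25 − 243 = -218°, but |-218| > 180 so the shorter arc goes the other way: Δh = -218 + 360 = 142°.
H = 243 + 0.66 × (142) = 336.72 → 337°

337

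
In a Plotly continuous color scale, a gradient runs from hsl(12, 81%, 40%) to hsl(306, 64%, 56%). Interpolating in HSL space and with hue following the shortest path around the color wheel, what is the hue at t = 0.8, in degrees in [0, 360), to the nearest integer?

319

Hue: 306 − 12 = 294°, but |294| > 180 so the shorter arc goes the other way: Δh = 294 − 360 = -66°.
H = 12 + 0.8 × (-66) = -40.8 → -41 → -41 mod 360 = 319°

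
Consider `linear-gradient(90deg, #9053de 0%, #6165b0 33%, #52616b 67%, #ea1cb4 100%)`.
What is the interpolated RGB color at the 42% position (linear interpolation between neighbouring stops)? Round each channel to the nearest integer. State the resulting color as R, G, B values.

42% lies between the 33% and 67% stops, so the local fraction is t = (42 − 33)/(67 − 33) = 9/34 ≈ 0.2647.
#6165b0 → (97, 101, 176); #52616b → (82, 97, 107).
R = 97 + 0.2647 × (82 − 97) = 93.029 → 93
G = 101 + 0.2647 × (97 − 101) = 99.941 → 100
B = 176 + 0.2647 × (107 − 176) = 157.736 → 158

(93, 100, 158)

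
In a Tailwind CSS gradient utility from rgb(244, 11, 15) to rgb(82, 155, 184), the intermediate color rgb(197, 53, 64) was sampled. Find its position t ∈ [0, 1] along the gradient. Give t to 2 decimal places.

0.29

Invert the lerp on the B channel (largest span, 169): t = (64 − 15) / (184 − 15) = 49/169 = 0.28994.
Check on R: (197 − 244)/(82 − 244) = 0.2901 ✓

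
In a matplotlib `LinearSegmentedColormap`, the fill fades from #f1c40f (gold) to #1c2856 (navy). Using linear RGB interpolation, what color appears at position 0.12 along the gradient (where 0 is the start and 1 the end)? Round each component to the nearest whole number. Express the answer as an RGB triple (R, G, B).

#f1c40f → (241, 196, 15); #1c2856 → (28, 40, 86).
R = 241 + 0.12 × (28 − 241) = 241 + 0.12 × -213 = 215.44 → 215
G = 196 + 0.12 × (40 − 196) = 196 + 0.12 × -156 = 177.28 → 177
B = 15 + 0.12 × (86 − 15) = 15 + 0.12 × 71 = 23.52 → 24
So the blended color is (215, 177, 24), about #d7b118.

(215, 177, 24)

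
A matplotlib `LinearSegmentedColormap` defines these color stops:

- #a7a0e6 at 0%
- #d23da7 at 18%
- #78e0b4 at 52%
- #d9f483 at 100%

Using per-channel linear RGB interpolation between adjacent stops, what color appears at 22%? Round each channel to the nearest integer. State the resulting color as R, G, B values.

(199, 80, 169)

22% lies between the 18% and 52% stops, so the local fraction is t = (22 − 18)/(52 − 18) = 4/34 ≈ 0.1176.
#d23da7 → (210, 61, 167); #78e0b4 → (120, 224, 180).
R = 210 + 0.1176 × (120 − 210) = 199.416 → 199
G = 61 + 0.1176 × (224 − 61) = 80.169 → 80
B = 167 + 0.1176 × (180 − 167) = 168.529 → 169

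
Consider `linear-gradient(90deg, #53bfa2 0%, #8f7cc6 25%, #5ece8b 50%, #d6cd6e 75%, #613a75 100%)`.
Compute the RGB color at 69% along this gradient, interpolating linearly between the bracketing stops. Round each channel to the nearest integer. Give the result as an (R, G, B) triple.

(185, 205, 117)

69% lies between the 50% and 75% stops, so the local fraction is t = (69 − 50)/(75 − 50) = 19/25 ≈ 0.76.
#5ece8b → (94, 206, 139); #d6cd6e → (214, 205, 110).
R = 94 + 0.76 × (214 − 94) = 185.2 → 185
G = 206 + 0.76 × (205 − 206) = 205.24 → 205
B = 139 + 0.76 × (110 − 139) = 116.96 → 117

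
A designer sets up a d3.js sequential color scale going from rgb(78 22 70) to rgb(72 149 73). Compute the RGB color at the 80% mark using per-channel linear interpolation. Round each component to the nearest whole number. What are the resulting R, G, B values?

(73, 124, 72)

80% corresponds to t = 0.8.
R = 78 + 0.8 × (72 − 78) = 78 + 0.8 × -6 = 73.2 → 73
G = 22 + 0.8 × (149 − 22) = 22 + 0.8 × 127 = 123.6 → 124
B = 70 + 0.8 × (73 − 70) = 70 + 0.8 × 3 = 72.4 → 72
So the blended color is (73, 124, 72), about #497c48.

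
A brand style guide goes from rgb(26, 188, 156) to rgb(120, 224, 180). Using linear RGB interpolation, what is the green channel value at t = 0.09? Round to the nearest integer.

191

G = 188 + 0.09 × (224 − 188) = 191.24 → 191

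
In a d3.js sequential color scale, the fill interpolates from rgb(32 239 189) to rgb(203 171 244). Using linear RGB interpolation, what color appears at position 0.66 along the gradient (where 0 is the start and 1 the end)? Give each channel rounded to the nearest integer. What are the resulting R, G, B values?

R = 32 + 0.66 × (203 − 32) = 32 + 0.66 × 171 = 144.86 → 145
G = 239 + 0.66 × (171 − 239) = 239 + 0.66 × -68 = 194.12 → 194
B = 189 + 0.66 × (244 − 189) = 189 + 0.66 × 55 = 225.3 → 225

(145, 194, 225)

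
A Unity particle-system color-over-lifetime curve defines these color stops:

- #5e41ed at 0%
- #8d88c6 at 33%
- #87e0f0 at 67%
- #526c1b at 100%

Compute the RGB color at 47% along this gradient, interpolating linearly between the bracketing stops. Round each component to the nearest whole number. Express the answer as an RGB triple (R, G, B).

47% lies between the 33% and 67% stops, so the local fraction is t = (47 − 33)/(67 − 33) = 14/34 ≈ 0.4118.
#8d88c6 → (141, 136, 198); #87e0f0 → (135, 224, 240).
R = 141 + 0.4118 × (135 − 141) = 138.529 → 139
G = 136 + 0.4118 × (224 − 136) = 172.238 → 172
B = 198 + 0.4118 × (240 − 198) = 215.296 → 215

(139, 172, 215)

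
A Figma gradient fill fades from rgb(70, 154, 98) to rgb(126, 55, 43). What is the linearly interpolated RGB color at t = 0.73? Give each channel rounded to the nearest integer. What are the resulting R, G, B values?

R = 70 + 0.73 × (126 − 70) = 70 + 0.73 × 56 = 110.88 → 111
G = 154 + 0.73 × (55 − 154) = 154 + 0.73 × -99 = 81.73 → 82
B = 98 + 0.73 × (43 − 98) = 98 + 0.73 × -55 = 57.85 → 58

(111, 82, 58)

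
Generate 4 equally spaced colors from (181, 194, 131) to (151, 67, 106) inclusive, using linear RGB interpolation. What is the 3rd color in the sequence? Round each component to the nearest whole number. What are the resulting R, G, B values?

(161, 109, 114)

With 4 swatches and endpoints inclusive, swatch 3 sits at t = (3 − 1)/(4 − 1) = 2/3 ≈ 0.6667.
R = 181 + 0.6667 × (151 − 181) = 160.999 → 161
G = 194 + 0.6667 × (67 − 194) = 109.329 → 109
B = 131 + 0.6667 × (106 − 131) = 114.332 → 114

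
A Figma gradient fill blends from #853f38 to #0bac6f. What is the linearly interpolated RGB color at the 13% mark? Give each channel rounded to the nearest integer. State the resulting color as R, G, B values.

#853f38 → (133, 63, 56); #0bac6f → (11, 172, 111).
13% corresponds to t = 0.13.
R = 133 + 0.13 × (11 − 133) = 133 + 0.13 × -122 = 117.14 → 117
G = 63 + 0.13 × (172 − 63) = 63 + 0.13 × 109 = 77.17 → 77
B = 56 + 0.13 × (111 − 56) = 56 + 0.13 × 55 = 63.15 → 63
So the blended color is (117, 77, 63), about #754d3f.

(117, 77, 63)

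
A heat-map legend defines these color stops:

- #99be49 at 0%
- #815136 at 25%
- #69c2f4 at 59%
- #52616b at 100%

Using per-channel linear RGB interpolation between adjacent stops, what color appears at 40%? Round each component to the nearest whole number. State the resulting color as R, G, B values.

40% lies between the 25% and 59% stops, so the local fraction is t = (40 − 25)/(59 − 25) = 15/34 ≈ 0.4412.
#815136 → (129, 81, 54); #69c2f4 → (105, 194, 244).
R = 129 + 0.4412 × (105 − 129) = 118.411 → 118
G = 81 + 0.4412 × (194 − 81) = 130.856 → 131
B = 54 + 0.4412 × (244 − 54) = 137.828 → 138

(118, 131, 138)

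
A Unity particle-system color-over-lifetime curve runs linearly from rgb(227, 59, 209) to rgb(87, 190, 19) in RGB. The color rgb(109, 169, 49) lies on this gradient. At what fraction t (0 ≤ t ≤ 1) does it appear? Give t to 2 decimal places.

0.84

Invert the lerp on the B channel (largest span, 190): t = (49 − 209) / (19 − 209) = -160/-190 = 0.84211.
Check on R: (109 − 227)/(87 − 227) = 0.8429 ✓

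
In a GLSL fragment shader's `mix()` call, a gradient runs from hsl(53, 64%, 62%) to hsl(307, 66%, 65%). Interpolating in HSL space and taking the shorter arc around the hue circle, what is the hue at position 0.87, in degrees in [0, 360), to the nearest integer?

321

Hue: 307 − 53 = 254°, but |254| > 180 so the shorter arc goes the other way: Δh = 254 − 360 = -106°.
H = 53 + 0.87 × (-106) = -39.22 → -39 → -39 mod 360 = 321°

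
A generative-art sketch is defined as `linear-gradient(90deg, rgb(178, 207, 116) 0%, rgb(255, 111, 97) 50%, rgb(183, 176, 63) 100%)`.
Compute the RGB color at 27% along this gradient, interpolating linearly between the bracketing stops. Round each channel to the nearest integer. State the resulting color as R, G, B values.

27% lies between the 0% and 50% stops, so the local fraction is t = (27 − 0)/(50 − 0) = 27/50 ≈ 0.54.
R = 178 + 0.54 × (255 − 178) = 219.58 → 220
G = 207 + 0.54 × (111 − 207) = 155.16 → 155
B = 116 + 0.54 × (97 − 116) = 105.74 → 106

(220, 155, 106)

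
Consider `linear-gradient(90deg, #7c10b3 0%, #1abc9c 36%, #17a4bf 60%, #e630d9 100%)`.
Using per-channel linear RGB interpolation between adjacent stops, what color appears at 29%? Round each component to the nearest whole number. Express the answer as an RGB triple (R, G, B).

29% lies between the 0% and 36% stops, so the local fraction is t = (29 − 0)/(36 − 0) = 29/36 ≈ 0.8056.
#7c10b3 → (124, 16, 179); #1abc9c → (26, 188, 156).
R = 124 + 0.8056 × (26 − 124) = 45.051 → 45
G = 16 + 0.8056 × (188 − 16) = 154.563 → 155
B = 179 + 0.8056 × (156 − 179) = 160.471 → 160

(45, 155, 160)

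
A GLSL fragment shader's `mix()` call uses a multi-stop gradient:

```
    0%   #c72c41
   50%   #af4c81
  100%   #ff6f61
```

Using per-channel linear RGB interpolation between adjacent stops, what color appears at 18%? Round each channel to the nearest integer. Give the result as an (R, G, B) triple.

(190, 56, 88)

18% lies between the 0% and 50% stops, so the local fraction is t = (18 − 0)/(50 − 0) = 18/50 ≈ 0.36.
#c72c41 → (199, 44, 65); #af4c81 → (175, 76, 129).
R = 199 + 0.36 × (175 − 199) = 190.36 → 190
G = 44 + 0.36 × (76 − 44) = 55.52 → 56
B = 65 + 0.36 × (129 − 65) = 88.04 → 88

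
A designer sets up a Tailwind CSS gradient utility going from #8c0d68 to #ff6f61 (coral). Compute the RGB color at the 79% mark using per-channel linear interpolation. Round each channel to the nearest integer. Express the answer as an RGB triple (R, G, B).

#8c0d68 → (140, 13, 104); #ff6f61 → (255, 111, 97).
79% corresponds to t = 0.79.
R = 140 + 0.79 × (255 − 140) = 140 + 0.79 × 115 = 230.85 → 231
G = 13 + 0.79 × (111 − 13) = 13 + 0.79 × 98 = 90.42 → 90
B = 104 + 0.79 × (97 − 104) = 104 + 0.79 × -7 = 98.47 → 98
So the blended color is (231, 90, 98), about #e75a62.

(231, 90, 98)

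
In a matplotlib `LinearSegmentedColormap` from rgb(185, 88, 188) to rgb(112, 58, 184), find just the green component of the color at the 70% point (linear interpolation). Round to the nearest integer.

67

G = 88 + 0.7 × (58 − 88) = 67 → 67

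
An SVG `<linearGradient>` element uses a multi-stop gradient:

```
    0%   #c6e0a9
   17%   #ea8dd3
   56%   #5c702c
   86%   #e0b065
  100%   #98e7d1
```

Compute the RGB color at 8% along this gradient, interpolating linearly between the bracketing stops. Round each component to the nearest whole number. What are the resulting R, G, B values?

(215, 185, 189)

8% lies between the 0% and 17% stops, so the local fraction is t = (8 − 0)/(17 − 0) = 8/17 ≈ 0.4706.
#c6e0a9 → (198, 224, 169); #ea8dd3 → (234, 141, 211).
R = 198 + 0.4706 × (234 − 198) = 214.942 → 215
G = 224 + 0.4706 × (141 − 224) = 184.94 → 185
B = 169 + 0.4706 × (211 − 169) = 188.765 → 189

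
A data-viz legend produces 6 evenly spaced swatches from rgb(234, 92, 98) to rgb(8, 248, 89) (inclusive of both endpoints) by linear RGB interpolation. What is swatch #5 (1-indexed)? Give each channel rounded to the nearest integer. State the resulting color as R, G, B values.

(53, 217, 91)

With 6 swatches and endpoints inclusive, swatch 5 sits at t = (5 − 1)/(6 − 1) = 4/5 ≈ 0.8.
R = 234 + 0.8 × (8 − 234) = 53.2 → 53
G = 92 + 0.8 × (248 − 92) = 216.8 → 217
B = 98 + 0.8 × (89 − 98) = 90.8 → 91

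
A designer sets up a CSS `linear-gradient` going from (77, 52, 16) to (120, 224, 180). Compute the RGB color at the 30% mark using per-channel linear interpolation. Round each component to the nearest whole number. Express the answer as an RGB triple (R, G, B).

(90, 104, 65)

30% corresponds to t = 0.3.
R = 77 + 0.3 × (120 − 77) = 77 + 0.3 × 43 = 89.9 → 90
G = 52 + 0.3 × (224 − 52) = 52 + 0.3 × 172 = 103.6 → 104
B = 16 + 0.3 × (180 − 16) = 16 + 0.3 × 164 = 65.2 → 65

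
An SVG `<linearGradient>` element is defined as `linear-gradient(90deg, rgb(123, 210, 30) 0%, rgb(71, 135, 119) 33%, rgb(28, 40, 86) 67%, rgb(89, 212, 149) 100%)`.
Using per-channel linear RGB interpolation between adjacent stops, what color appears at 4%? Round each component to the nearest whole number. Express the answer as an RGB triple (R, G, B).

(117, 201, 41)

4% lies between the 0% and 33% stops, so the local fraction is t = (4 − 0)/(33 − 0) = 4/33 ≈ 0.1212.
R = 123 + 0.1212 × (71 − 123) = 116.698 → 117
G = 210 + 0.1212 × (135 − 210) = 200.91 → 201
B = 30 + 0.1212 × (119 − 30) = 40.787 → 41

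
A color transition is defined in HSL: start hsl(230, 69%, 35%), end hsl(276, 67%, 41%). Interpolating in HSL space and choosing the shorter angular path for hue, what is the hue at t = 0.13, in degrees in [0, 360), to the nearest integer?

236

Hue arc: Δh = 276 − 230 = 46° (|Δh| ≤ 180, already the shorter path).
H = 230 + 0.13 × (46) = 235.98 → 236°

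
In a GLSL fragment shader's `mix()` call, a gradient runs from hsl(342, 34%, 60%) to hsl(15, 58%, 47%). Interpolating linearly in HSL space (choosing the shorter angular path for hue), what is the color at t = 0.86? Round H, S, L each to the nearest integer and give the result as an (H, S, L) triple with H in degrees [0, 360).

(10, 55, 49)

Hue: 15 − 342 = -327°, but |-327| > 180 so the shorter arc goes the other way: Δh = -327 + 360 = 33°.
H = 342 + 0.86 × (33) = 370.38 → 370 → 370 mod 360 = 10°
S = 34 + 0.86 × (58 − 34) = 54.64 → 55%
L = 60 + 0.86 × (47 − 60) = 48.82 → 49%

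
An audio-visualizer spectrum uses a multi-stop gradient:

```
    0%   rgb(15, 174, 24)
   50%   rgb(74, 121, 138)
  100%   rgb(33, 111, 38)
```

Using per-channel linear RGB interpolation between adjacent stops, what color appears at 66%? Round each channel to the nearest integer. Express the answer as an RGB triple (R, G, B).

(61, 118, 106)

66% lies between the 50% and 100% stops, so the local fraction is t = (66 − 50)/(100 − 50) = 16/50 ≈ 0.32.
R = 74 + 0.32 × (33 − 74) = 60.88 → 61
G = 121 + 0.32 × (111 − 121) = 117.8 → 118
B = 138 + 0.32 × (38 − 138) = 106 → 106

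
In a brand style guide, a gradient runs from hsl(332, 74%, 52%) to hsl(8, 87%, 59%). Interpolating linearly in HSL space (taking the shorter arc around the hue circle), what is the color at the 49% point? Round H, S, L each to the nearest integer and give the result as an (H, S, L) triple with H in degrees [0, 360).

Hue: 8 − 332 = -324°, but |-324| > 180 so the shorter arc goes the other way: Δh = -324 + 360 = 36°.
H = 332 + 0.49 × (36) = 349.64 → 350°
S = 74 + 0.49 × (87 − 74) = 80.37 → 80%
L = 52 + 0.49 × (59 − 52) = 55.43 → 55%

(350, 80, 55)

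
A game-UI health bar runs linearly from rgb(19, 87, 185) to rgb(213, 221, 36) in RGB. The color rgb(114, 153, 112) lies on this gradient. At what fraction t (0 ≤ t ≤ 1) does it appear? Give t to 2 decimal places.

0.49

Invert the lerp on the R channel (largest span, 194): t = (114 − 19) / (213 − 19) = 95/194 = 0.48969.
Check on G: (153 − 87)/(221 − 87) = 0.4925 ✓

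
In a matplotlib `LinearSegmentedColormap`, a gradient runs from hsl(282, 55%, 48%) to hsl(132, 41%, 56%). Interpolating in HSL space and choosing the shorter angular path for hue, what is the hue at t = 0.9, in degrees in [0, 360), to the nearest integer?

Hue arc: Δh = 132 − 282 = -150° (|Δh| ≤ 180, already the shorter path).
H = 282 + 0.9 × (-150) = 147 → 147°

147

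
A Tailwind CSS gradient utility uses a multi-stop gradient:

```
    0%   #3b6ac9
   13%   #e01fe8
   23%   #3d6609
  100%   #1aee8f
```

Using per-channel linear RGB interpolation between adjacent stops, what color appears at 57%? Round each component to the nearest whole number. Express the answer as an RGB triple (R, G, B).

57% lies between the 23% and 100% stops, so the local fraction is t = (57 − 23)/(100 − 23) = 34/77 ≈ 0.4416.
#3d6609 → (61, 102, 9); #1aee8f → (26, 238, 143).
R = 61 + 0.4416 × (26 − 61) = 45.544 → 46
G = 102 + 0.4416 × (238 − 102) = 162.058 → 162
B = 9 + 0.4416 × (143 − 9) = 68.174 → 68

(46, 162, 68)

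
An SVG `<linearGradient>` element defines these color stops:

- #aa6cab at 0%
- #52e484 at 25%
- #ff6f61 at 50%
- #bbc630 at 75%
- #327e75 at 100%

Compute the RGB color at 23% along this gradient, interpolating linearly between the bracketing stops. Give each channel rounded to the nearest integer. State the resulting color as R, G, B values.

23% lies between the 0% and 25% stops, so the local fraction is t = (23 − 0)/(25 − 0) = 23/25 ≈ 0.92.
#aa6cab → (170, 108, 171); #52e484 → (82, 228, 132).
R = 170 + 0.92 × (82 − 170) = 89.04 → 89
G = 108 + 0.92 × (228 − 108) = 218.4 → 218
B = 171 + 0.92 × (132 − 171) = 135.12 → 135

(89, 218, 135)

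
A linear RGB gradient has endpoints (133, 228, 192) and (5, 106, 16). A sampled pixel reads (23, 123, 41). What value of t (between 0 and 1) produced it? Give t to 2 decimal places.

0.86

Invert the lerp on the B channel (largest span, 176): t = (41 − 192) / (16 − 192) = -151/-176 = 0.85795.
Check on R: (23 − 133)/(5 − 133) = 0.8594 ✓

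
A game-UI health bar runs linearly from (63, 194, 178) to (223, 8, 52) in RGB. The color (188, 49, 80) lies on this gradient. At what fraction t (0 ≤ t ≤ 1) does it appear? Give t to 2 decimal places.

Invert the lerp on the G channel (largest span, 186): t = (49 − 194) / (8 − 194) = -145/-186 = 0.77957.
Check on R: (188 − 63)/(223 − 63) = 0.7812 ✓

0.78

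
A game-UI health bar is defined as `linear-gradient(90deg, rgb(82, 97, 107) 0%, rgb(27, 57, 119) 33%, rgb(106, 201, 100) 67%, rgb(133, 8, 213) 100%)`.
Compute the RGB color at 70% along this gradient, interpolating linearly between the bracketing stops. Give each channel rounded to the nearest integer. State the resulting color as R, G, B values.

70% lies between the 67% and 100% stops, so the local fraction is t = (70 − 67)/(100 − 67) = 3/33 ≈ 0.0909.
R = 106 + 0.0909 × (133 − 106) = 108.454 → 108
G = 201 + 0.0909 × (8 − 201) = 183.456 → 183
B = 100 + 0.0909 × (213 − 100) = 110.272 → 110

(108, 183, 110)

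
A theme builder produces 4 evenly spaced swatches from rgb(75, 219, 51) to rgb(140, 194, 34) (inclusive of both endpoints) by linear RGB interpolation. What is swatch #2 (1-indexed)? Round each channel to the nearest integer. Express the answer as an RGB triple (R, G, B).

With 4 swatches and endpoints inclusive, swatch 2 sits at t = (2 − 1)/(4 − 1) = 1/3 ≈ 0.3333.
R = 75 + 0.3333 × (140 − 75) = 96.665 → 97
G = 219 + 0.3333 × (194 − 219) = 210.667 → 211
B = 51 + 0.3333 × (34 − 51) = 45.334 → 45

(97, 211, 45)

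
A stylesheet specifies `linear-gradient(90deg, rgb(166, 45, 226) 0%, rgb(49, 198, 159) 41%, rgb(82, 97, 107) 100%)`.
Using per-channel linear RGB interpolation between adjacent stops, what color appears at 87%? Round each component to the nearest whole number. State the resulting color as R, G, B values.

(75, 119, 118)

87% lies between the 41% and 100% stops, so the local fraction is t = (87 − 41)/(100 − 41) = 46/59 ≈ 0.7797.
R = 49 + 0.7797 × (82 − 49) = 74.73 → 75
G = 198 + 0.7797 × (97 − 198) = 119.25 → 119
B = 159 + 0.7797 × (107 − 159) = 118.456 → 118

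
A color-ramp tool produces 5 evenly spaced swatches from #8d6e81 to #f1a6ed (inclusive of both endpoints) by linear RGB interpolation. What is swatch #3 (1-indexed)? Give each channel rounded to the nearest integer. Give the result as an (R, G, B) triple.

With 5 swatches and endpoints inclusive, swatch 3 sits at t = (3 − 1)/(5 − 1) = 2/4 ≈ 0.5.
#8d6e81 → (141, 110, 129); #f1a6ed → (241, 166, 237).
R = 141 + 0.5 × (241 − 141) = 191 → 191
G = 110 + 0.5 × (166 − 110) = 138 → 138
B = 129 + 0.5 × (237 − 129) = 183 → 183

(191, 138, 183)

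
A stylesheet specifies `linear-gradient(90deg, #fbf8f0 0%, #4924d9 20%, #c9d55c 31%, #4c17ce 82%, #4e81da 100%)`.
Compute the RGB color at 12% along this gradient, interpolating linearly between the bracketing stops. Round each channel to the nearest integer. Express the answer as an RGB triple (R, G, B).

12% lies between the 0% and 20% stops, so the local fraction is t = (12 − 0)/(20 − 0) = 12/20 ≈ 0.6.
#fbf8f0 → (251, 248, 240); #4924d9 → (73, 36, 217).
R = 251 + 0.6 × (73 − 251) = 144.2 → 144
G = 248 + 0.6 × (36 − 248) = 120.8 → 121
B = 240 + 0.6 × (217 − 240) = 226.2 → 226

(144, 121, 226)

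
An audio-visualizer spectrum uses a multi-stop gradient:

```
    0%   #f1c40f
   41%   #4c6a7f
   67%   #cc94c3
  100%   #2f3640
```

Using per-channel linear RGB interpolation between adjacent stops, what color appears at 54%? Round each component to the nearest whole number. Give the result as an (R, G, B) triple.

(140, 127, 161)

54% lies between the 41% and 67% stops, so the local fraction is t = (54 − 41)/(67 − 41) = 13/26 ≈ 0.5.
#4c6a7f → (76, 106, 127); #cc94c3 → (204, 148, 195).
R = 76 + 0.5 × (204 − 76) = 140 → 140
G = 106 + 0.5 × (148 − 106) = 127 → 127
B = 127 + 0.5 × (195 − 127) = 161 → 161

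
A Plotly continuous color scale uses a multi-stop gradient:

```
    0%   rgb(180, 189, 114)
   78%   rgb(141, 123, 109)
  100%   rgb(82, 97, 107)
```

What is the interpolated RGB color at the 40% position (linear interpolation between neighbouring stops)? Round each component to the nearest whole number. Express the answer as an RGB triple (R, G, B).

40% lies between the 0% and 78% stops, so the local fraction is t = (40 − 0)/(78 − 0) = 40/78 ≈ 0.5128.
R = 180 + 0.5128 × (141 − 180) = 160.001 → 160
G = 189 + 0.5128 × (123 − 189) = 155.155 → 155
B = 114 + 0.5128 × (109 − 114) = 111.436 → 111

(160, 155, 111)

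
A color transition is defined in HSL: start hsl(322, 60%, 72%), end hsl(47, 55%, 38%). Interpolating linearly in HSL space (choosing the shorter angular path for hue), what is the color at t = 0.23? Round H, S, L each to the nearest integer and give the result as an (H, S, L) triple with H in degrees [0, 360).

Hue: 47 − 322 = -275°, but |-275| > 180 so the shorter arc goes the other way: Δh = -275 + 360 = 85°.
H = 322 + 0.23 × (85) = 341.55 → 342°
S = 60 + 0.23 × (55 − 60) = 58.85 → 59%
L = 72 + 0.23 × (38 − 72) = 64.18 → 64%

(342, 59, 64)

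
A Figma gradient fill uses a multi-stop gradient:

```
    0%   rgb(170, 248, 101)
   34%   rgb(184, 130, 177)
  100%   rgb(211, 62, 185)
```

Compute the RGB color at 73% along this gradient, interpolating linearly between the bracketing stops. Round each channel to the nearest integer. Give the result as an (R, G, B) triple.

73% lies between the 34% and 100% stops, so the local fraction is t = (73 − 34)/(100 − 34) = 39/66 ≈ 0.5909.
R = 184 + 0.5909 × (211 − 184) = 199.954 → 200
G = 130 + 0.5909 × (62 − 130) = 89.819 → 90
B = 177 + 0.5909 × (185 − 177) = 181.727 → 182

(200, 90, 182)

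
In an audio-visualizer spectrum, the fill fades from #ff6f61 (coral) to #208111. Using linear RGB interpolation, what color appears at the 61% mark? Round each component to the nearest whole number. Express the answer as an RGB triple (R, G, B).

(119, 122, 48)

#ff6f61 → (255, 111, 97); #208111 → (32, 129, 17).
61% corresponds to t = 0.61.
R = 255 + 0.61 × (32 − 255) = 255 + 0.61 × -223 = 118.97 → 119
G = 111 + 0.61 × (129 − 111) = 111 + 0.61 × 18 = 121.98 → 122
B = 97 + 0.61 × (17 − 97) = 97 + 0.61 × -80 = 48.2 → 48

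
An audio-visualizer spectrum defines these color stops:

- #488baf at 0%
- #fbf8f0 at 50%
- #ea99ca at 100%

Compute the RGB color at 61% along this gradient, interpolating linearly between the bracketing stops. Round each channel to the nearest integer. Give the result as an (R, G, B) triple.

61% lies between the 50% and 100% stops, so the local fraction is t = (61 − 50)/(100 − 50) = 11/50 ≈ 0.22.
#fbf8f0 → (251, 248, 240); #ea99ca → (234, 153, 202).
R = 251 + 0.22 × (234 − 251) = 247.26 → 247
G = 248 + 0.22 × (153 − 248) = 227.1 → 227
B = 240 + 0.22 × (202 − 240) = 231.64 → 232

(247, 227, 232)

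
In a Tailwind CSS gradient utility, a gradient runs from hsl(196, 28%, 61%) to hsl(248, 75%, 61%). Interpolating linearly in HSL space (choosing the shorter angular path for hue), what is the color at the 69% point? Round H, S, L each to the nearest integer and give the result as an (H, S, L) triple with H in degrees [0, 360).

(232, 60, 61)

Hue arc: Δh = 248 − 196 = 52° (|Δh| ≤ 180, already the shorter path).
H = 196 + 0.69 × (52) = 231.88 → 232°
S = 28 + 0.69 × (75 − 28) = 60.43 → 60%
L = 61 + 0.69 × (61 − 61) = 61 → 61%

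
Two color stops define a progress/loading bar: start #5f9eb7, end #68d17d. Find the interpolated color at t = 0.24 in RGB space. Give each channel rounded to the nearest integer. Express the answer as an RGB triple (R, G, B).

#5f9eb7 → (95, 158, 183); #68d17d → (104, 209, 125).
R = 95 + 0.24 × (104 − 95) = 95 + 0.24 × 9 = 97.16 → 97
G = 158 + 0.24 × (209 − 158) = 158 + 0.24 × 51 = 170.24 → 170
B = 183 + 0.24 × (125 − 183) = 183 + 0.24 × -58 = 169.08 → 169

(97, 170, 169)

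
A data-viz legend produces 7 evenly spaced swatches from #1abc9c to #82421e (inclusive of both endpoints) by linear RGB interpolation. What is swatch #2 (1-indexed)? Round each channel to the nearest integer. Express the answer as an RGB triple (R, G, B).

(43, 168, 135)

With 7 swatches and endpoints inclusive, swatch 2 sits at t = (2 − 1)/(7 − 1) = 1/6 ≈ 0.1667.
#1abc9c → (26, 188, 156); #82421e → (130, 66, 30).
R = 26 + 0.1667 × (130 − 26) = 43.337 → 43
G = 188 + 0.1667 × (66 − 188) = 167.663 → 168
B = 156 + 0.1667 × (30 − 156) = 134.996 → 135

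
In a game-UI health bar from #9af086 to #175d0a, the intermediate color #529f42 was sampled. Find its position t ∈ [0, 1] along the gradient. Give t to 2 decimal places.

Invert the lerp on the G channel (largest span, 147): t = (159 − 240) / (93 − 240) = -81/-147 = 0.55102.
Check on R: (82 − 154)/(23 − 154) = 0.5496 ✓

0.55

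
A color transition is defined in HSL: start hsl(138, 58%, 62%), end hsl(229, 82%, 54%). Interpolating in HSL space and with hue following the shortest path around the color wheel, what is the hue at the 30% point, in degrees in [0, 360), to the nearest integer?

Hue arc: Δh = 229 − 138 = 91° (|Δh| ≤ 180, already the shorter path).
H = 138 + 0.3 × (91) = 165.3 → 165°

165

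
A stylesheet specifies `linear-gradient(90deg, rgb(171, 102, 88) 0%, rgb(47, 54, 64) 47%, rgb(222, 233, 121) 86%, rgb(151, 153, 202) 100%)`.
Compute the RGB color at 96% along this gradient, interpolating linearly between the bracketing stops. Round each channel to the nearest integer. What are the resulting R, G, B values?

96% lies between the 86% and 100% stops, so the local fraction is t = (96 − 86)/(100 − 86) = 10/14 ≈ 0.7143.
R = 222 + 0.7143 × (151 − 222) = 171.285 → 171
G = 233 + 0.7143 × (153 − 233) = 175.856 → 176
B = 121 + 0.7143 × (202 − 121) = 178.858 → 179

(171, 176, 179)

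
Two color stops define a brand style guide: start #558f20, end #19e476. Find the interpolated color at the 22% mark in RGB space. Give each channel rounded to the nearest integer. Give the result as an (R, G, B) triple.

(72, 162, 51)

#558f20 → (85, 143, 32); #19e476 → (25, 228, 118).
22% corresponds to t = 0.22.
R = 85 + 0.22 × (25 − 85) = 85 + 0.22 × -60 = 71.8 → 72
G = 143 + 0.22 × (228 − 143) = 143 + 0.22 × 85 = 161.7 → 162
B = 32 + 0.22 × (118 − 32) = 32 + 0.22 × 86 = 50.92 → 51
So the blended color is (72, 162, 51), about #48a233.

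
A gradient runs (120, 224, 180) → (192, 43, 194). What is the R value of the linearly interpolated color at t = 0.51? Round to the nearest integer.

157

R = 120 + 0.51 × (192 − 120) = 156.72 → 157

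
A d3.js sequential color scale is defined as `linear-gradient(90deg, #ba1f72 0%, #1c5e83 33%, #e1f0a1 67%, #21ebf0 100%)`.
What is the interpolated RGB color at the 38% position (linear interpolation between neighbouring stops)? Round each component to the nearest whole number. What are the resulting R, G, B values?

(57, 115, 135)

38% lies between the 33% and 67% stops, so the local fraction is t = (38 − 33)/(67 − 33) = 5/34 ≈ 0.1471.
#1c5e83 → (28, 94, 131); #e1f0a1 → (225, 240, 161).
R = 28 + 0.1471 × (225 − 28) = 56.979 → 57
G = 94 + 0.1471 × (240 − 94) = 115.477 → 115
B = 131 + 0.1471 × (161 − 131) = 135.413 → 135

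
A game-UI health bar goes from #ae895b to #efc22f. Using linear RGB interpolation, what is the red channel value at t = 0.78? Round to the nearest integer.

225

R₁ = 174 (from #ae895b), R₂ = 239 (from #efc22f).
R = 174 + 0.78 × (239 − 174) = 224.7 → 225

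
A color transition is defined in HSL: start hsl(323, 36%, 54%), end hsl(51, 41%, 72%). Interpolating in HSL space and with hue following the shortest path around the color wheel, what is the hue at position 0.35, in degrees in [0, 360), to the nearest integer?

354

Hue: 51 − 323 = -272°, but |-272| > 180 so the shorter arc goes the other way: Δh = -272 + 360 = 88°.
H = 323 + 0.35 × (88) = 353.8 → 354°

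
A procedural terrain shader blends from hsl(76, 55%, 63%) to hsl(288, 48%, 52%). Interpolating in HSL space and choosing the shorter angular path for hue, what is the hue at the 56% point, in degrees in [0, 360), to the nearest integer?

353

Hue: 288 − 76 = 212°, but |212| > 180 so the shorter arc goes the other way: Δh = 212 − 360 = -148°.
H = 76 + 0.56 × (-148) = -6.88 → -7 → -7 mod 360 = 353°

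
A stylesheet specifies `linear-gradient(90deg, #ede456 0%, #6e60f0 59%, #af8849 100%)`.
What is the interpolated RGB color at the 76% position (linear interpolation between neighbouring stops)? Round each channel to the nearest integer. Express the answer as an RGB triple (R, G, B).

76% lies between the 59% and 100% stops, so the local fraction is t = (76 − 59)/(100 − 59) = 17/41 ≈ 0.4146.
#6e60f0 → (110, 96, 240); #af8849 → (175, 136, 73).
R = 110 + 0.4146 × (175 − 110) = 136.949 → 137
G = 96 + 0.4146 × (136 − 96) = 112.584 → 113
B = 240 + 0.4146 × (73 − 240) = 170.762 → 171

(137, 113, 171)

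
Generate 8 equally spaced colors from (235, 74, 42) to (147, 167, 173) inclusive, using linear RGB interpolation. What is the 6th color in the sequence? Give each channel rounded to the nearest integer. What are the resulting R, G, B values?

(172, 140, 136)

With 8 swatches and endpoints inclusive, swatch 6 sits at t = (6 − 1)/(8 − 1) = 5/7 ≈ 0.7143.
R = 235 + 0.7143 × (147 − 235) = 172.142 → 172
G = 74 + 0.7143 × (167 − 74) = 140.43 → 140
B = 42 + 0.7143 × (173 − 42) = 135.573 → 136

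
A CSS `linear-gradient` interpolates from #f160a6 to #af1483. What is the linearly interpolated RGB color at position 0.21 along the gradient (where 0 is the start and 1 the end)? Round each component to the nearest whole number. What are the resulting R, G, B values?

(227, 80, 159)

#f160a6 → (241, 96, 166); #af1483 → (175, 20, 131).
R = 241 + 0.21 × (175 − 241) = 241 + 0.21 × -66 = 227.14 → 227
G = 96 + 0.21 × (20 − 96) = 96 + 0.21 × -76 = 80.04 → 80
B = 166 + 0.21 × (131 − 166) = 166 + 0.21 × -35 = 158.65 → 159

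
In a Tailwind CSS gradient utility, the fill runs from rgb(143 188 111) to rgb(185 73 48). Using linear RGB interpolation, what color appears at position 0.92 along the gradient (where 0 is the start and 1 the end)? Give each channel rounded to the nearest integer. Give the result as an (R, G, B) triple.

R = 143 + 0.92 × (185 − 143) = 143 + 0.92 × 42 = 181.64 → 182
G = 188 + 0.92 × (73 − 188) = 188 + 0.92 × -115 = 82.2 → 82
B = 111 + 0.92 × (48 − 111) = 111 + 0.92 × -63 = 53.04 → 53

(182, 82, 53)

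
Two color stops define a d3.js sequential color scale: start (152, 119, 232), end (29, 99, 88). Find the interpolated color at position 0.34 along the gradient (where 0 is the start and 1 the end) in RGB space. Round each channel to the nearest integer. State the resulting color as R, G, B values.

R = 152 + 0.34 × (29 − 152) = 152 + 0.34 × -123 = 110.18 → 110
G = 119 + 0.34 × (99 − 119) = 119 + 0.34 × -20 = 112.2 → 112
B = 232 + 0.34 × (88 − 232) = 232 + 0.34 × -144 = 183.04 → 183
So the blended color is (110, 112, 183), about #6e70b7.

(110, 112, 183)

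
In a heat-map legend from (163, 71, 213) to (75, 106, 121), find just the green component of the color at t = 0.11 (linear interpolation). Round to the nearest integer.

75

G = 71 + 0.11 × (106 − 71) = 74.85 → 75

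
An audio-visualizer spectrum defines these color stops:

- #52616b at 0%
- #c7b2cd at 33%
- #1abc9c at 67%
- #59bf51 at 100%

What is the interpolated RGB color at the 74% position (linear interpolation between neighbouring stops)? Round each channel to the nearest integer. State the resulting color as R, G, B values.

(39, 189, 140)

74% lies between the 67% and 100% stops, so the local fraction is t = (74 − 67)/(100 − 67) = 7/33 ≈ 0.2121.
#1abc9c → (26, 188, 156); #59bf51 → (89, 191, 81).
R = 26 + 0.2121 × (89 − 26) = 39.362 → 39
G = 188 + 0.2121 × (191 − 188) = 188.636 → 189
B = 156 + 0.2121 × (81 − 156) = 140.093 → 140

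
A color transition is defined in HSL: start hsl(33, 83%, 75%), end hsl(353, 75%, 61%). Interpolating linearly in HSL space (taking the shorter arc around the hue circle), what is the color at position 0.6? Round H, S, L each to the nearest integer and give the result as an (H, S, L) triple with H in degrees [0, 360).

Hue: 353 − 33 = 320°, but |320| > 180 so the shorter arc goes the other way: Δh = 320 − 360 = -40°.
H = 33 + 0.6 × (-40) = 9 → 9°
S = 83 + 0.6 × (75 − 83) = 78.2 → 78%
L = 75 + 0.6 × (61 − 75) = 66.6 → 67%

(9, 78, 67)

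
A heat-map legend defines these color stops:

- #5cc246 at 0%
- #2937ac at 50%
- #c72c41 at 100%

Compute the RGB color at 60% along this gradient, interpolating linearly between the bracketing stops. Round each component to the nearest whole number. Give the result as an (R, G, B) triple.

(73, 53, 151)

60% lies between the 50% and 100% stops, so the local fraction is t = (60 − 50)/(100 − 50) = 10/50 ≈ 0.2.
#2937ac → (41, 55, 172); #c72c41 → (199, 44, 65).
R = 41 + 0.2 × (199 − 41) = 72.6 → 73
G = 55 + 0.2 × (44 − 55) = 52.8 → 53
B = 172 + 0.2 × (65 − 172) = 150.6 → 151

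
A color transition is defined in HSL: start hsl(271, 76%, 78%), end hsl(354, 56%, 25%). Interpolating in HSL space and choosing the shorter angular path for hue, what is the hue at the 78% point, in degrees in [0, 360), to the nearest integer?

336

Hue arc: Δh = 354 − 271 = 83° (|Δh| ≤ 180, already the shorter path).
H = 271 + 0.78 × (83) = 335.74 → 336°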